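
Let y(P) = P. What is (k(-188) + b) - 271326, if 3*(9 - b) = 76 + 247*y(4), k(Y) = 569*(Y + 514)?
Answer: -258533/3 ≈ -86178.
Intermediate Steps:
k(Y) = 292466 + 569*Y (k(Y) = 569*(514 + Y) = 292466 + 569*Y)
b = -1037/3 (b = 9 - (76 + 247*4)/3 = 9 - (76 + 988)/3 = 9 - 1/3*1064 = 9 - 1064/3 = -1037/3 ≈ -345.67)
(k(-188) + b) - 271326 = ((292466 + 569*(-188)) - 1037/3) - 271326 = ((292466 - 106972) - 1037/3) - 271326 = (185494 - 1037/3) - 271326 = 555445/3 - 271326 = -258533/3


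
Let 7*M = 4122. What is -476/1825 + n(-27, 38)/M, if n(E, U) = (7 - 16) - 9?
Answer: -121779/417925 ≈ -0.29139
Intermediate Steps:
M = 4122/7 (M = (⅐)*4122 = 4122/7 ≈ 588.86)
n(E, U) = -18 (n(E, U) = -9 - 9 = -18)
-476/1825 + n(-27, 38)/M = -476/1825 - 18/4122/7 = -476*1/1825 - 18*7/4122 = -476/1825 - 7/229 = -121779/417925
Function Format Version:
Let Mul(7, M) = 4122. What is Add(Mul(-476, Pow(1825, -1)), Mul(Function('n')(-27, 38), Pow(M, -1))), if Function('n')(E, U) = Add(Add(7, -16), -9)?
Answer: Rational(-121779, 417925) ≈ -0.29139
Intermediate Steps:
M = Rational(4122, 7) (M = Mul(Rational(1, 7), 4122) = Rational(4122, 7) ≈ 588.86)
Function('n')(E, U) = -18 (Function('n')(E, U) = Add(-9, -9) = -18)
Add(Mul(-476, Pow(1825, -1)), Mul(Function('n')(-27, 38), Pow(M, -1))) = Add(Mul(-476, Pow(1825, -1)), Mul(-18, Pow(Rational(4122, 7), -1))) = Add(Mul(-476, Rational(1, 1825)), Mul(-18, Rational(7, 4122))) = Add(Rational(-476, 1825), Rational(-7, 229)) = Rational(-121779, 417925)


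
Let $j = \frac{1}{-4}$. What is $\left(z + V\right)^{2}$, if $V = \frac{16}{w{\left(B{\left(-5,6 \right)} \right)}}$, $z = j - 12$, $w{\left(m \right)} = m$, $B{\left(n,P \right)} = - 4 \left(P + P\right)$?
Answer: $\frac{22801}{144} \approx 158.34$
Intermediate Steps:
$j = - \frac{1}{4} \approx -0.25$
$B{\left(n,P \right)} = - 8 P$ ($B{\left(n,P \right)} = - 4 \cdot 2 P = - 8 P$)
$z = - \frac{49}{4}$ ($z = - \frac{1}{4} - 12 = - \frac{49}{4} \approx -12.25$)
$V = - \frac{1}{3}$ ($V = \frac{16}{\left(-8\right) 6} = \frac{16}{-48} = 16 \left(- \frac{1}{48}\right) = - \frac{1}{3} \approx -0.33333$)
$\left(z + V\right)^{2} = \left(- \frac{49}{4} - \frac{1}{3}\right)^{2} = \left(- \frac{151}{12}\right)^{2} = \frac{22801}{144}$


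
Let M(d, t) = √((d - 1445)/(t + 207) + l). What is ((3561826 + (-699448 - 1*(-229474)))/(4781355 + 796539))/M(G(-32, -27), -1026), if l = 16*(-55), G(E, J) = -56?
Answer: -1545926*I*√65448929/668621224131 ≈ -0.018705*I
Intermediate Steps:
l = -880
M(d, t) = √(-880 + (-1445 + d)/(207 + t)) (M(d, t) = √((d - 1445)/(t + 207) - 880) = √((-1445 + d)/(207 + t) - 880) = √(-880 + (-1445 + d)/(207 + t)))
((3561826 + (-699448 - 1*(-229474)))/(4781355 + 796539))/M(G(-32, -27), -1026) = ((3561826 + (-699448 - 1*(-229474)))/(4781355 + 796539))/(√((-183605 - 56 - 880*(-1026))/(207 - 1026))) = ((3561826 + (-699448 + 229474))/5577894)/(√((-183605 - 56 + 902880)/(-819))) = ((3561826 - 469974)*(1/5577894))/(√(-1/819*719219)) = (3091852*(1/5577894))/(√(-719219/819)) = 1545926/(2788947*((I*√65448929/273))) = 1545926*(-3*I*√65448929/719219)/2788947 = -1545926*I*√65448929/668621224131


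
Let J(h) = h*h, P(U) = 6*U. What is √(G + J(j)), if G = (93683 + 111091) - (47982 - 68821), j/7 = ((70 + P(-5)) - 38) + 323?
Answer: √5401238 ≈ 2324.1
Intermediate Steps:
j = 2275 (j = 7*(((70 + 6*(-5)) - 38) + 323) = 7*(((70 - 30) - 38) + 323) = 7*((40 - 38) + 323) = 7*(2 + 323) = 7*325 = 2275)
J(h) = h²
G = 225613 (G = 204774 - 1*(-20839) = 204774 + 20839 = 225613)
√(G + J(j)) = √(225613 + 2275²) = √(225613 + 5175625) = √5401238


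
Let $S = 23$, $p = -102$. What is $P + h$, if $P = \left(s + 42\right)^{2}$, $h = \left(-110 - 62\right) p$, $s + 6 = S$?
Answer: $21025$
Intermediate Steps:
$s = 17$ ($s = -6 + 23 = 17$)
$h = 17544$ ($h = \left(-110 - 62\right) \left(-102\right) = \left(-172\right) \left(-102\right) = 17544$)
$P = 3481$ ($P = \left(17 + 42\right)^{2} = 59^{2} = 3481$)
$P + h = 3481 + 17544 = 21025$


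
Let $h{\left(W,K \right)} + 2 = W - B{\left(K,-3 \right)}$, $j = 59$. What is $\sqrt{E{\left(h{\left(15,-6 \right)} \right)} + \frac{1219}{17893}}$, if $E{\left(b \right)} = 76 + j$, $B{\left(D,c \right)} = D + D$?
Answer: $\frac{\sqrt{43243337182}}{17893} \approx 11.622$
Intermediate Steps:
$B{\left(D,c \right)} = 2 D$
$h{\left(W,K \right)} = -2 + W - 2 K$ ($h{\left(W,K \right)} = -2 + \left(W - 2 K\right) = -2 - \left(- W + 2 K\right) = -2 + W - 2 K$)
$E{\left(b \right)} = 135$ ($E{\left(b \right)} = 76 + 59 = 135$)
$\sqrt{E{\left(h{\left(15,-6 \right)} \right)} + \frac{1219}{17893}} = \sqrt{135 + \frac{1219}{17893}} = \sqrt{\frac{2416774}{17893}} = \frac{\sqrt{43243337182}}{17893}$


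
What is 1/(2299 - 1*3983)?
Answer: -1/1684 ≈ -0.00059382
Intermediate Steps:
1/(2299 - 1*3983) = 1/(2299 - 3983) = 1/(-1684) = -1/1684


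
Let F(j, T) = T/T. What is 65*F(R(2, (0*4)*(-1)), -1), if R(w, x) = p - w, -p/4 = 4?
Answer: 65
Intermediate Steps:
p = -16 (p = -4*4 = -16)
R(w, x) = -16 - w
F(j, T) = 1
65*F(R(2, (0*4)*(-1)), -1) = 65*1 = 65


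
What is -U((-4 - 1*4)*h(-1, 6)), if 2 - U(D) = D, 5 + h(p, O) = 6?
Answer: -10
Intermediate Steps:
h(p, O) = 1 (h(p, O) = -5 + 6 = 1)
U(D) = 2 - D
-U((-4 - 1*4)*h(-1, 6)) = -(2 - (-4 - 1*4)) = -(2 - (-4 - 4)) = -(2 - (-8)) = -(2 - 1*(-8)) = -(2 + 8) = -1*10 = -10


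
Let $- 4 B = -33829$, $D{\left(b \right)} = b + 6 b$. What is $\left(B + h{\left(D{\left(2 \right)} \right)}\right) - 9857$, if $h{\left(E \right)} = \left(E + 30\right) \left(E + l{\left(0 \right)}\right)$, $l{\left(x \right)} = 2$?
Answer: $- \frac{2783}{4} \approx -695.75$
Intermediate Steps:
$D{\left(b \right)} = 7 b$
$B = \frac{33829}{4}$ ($B = \left(- \frac{1}{4}\right) \left(-33829\right) = \frac{33829}{4} \approx 8457.3$)
$h{\left(E \right)} = \left(2 + E\right) \left(30 + E\right)$ ($h{\left(E \right)} = \left(E + 30\right) \left(E + 2\right) = \left(30 + E\right) \left(2 + E\right) = \left(2 + E\right) \left(30 + E\right)$)
$\left(B + h{\left(D{\left(2 \right)} \right)}\right) - 9857 = \left(\frac{33829}{4} + \left(60 + \left(7 \cdot 2\right)^{2} + 32 \cdot 7 \cdot 2\right)\right) - 9857 = \left(\frac{33829}{4} + \left(60 + 14^{2} + 32 \cdot 14\right)\right) - 9857 = \left(\frac{33829}{4} + \left(60 + 196 + 448\right)\right) - 9857 = \left(\frac{33829}{4} + 704\right) - 9857 = \frac{36645}{4} - 9857 = - \frac{2783}{4}$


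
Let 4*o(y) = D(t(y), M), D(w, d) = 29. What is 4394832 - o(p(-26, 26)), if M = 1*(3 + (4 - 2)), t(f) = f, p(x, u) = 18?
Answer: 17579299/4 ≈ 4.3948e+6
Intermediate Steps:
M = 5 (M = 1*(3 + 2) = 1*5 = 5)
o(y) = 29/4 (o(y) = (1/4)*29 = 29/4)
4394832 - o(p(-26, 26)) = 4394832 - 1*29/4 = 4394832 - 29/4 = 17579299/4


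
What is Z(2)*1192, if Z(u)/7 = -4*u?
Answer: -66752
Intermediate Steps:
Z(u) = -28*u (Z(u) = 7*(-4*u) = -28*u)
Z(2)*1192 = -28*2*1192 = -56*1192 = -66752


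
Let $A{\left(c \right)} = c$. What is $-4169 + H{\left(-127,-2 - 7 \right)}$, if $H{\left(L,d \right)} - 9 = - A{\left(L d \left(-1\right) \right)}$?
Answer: $-3017$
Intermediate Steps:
$H{\left(L,d \right)} = 9 + L d$ ($H{\left(L,d \right)} = 9 - L d \left(-1\right) = 9 - - L d = 9 + L d$)
$-4169 + H{\left(-127,-2 - 7 \right)} = -4169 - \left(-9 + 127 \left(-2 - 7\right)\right) = -4169 + \left(9 - -1143\right) = -4169 + \left(9 + 1143\right) = -4169 + 1152 = -3017$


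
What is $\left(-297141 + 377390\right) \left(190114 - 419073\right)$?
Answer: $-18373730791$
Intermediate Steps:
$\left(-297141 + 377390\right) \left(190114 - 419073\right) = 80249 \left(-228959\right) = -18373730791$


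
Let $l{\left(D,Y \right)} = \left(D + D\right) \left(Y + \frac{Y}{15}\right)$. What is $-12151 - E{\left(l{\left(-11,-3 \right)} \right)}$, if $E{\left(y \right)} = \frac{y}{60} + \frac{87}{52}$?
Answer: $- \frac{47400001}{3900} \approx -12154.0$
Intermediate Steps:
$l{\left(D,Y \right)} = \frac{32 D Y}{15}$ ($l{\left(D,Y \right)} = 2 D \left(Y + Y \frac{1}{15}\right) = 2 D \left(Y + \frac{Y}{15}\right) = 2 D \frac{16 Y}{15} = \frac{32 D Y}{15}$)
$E{\left(y \right)} = \frac{87}{52} + \frac{y}{60}$ ($E{\left(y \right)} = y \frac{1}{60} + 87 \cdot \frac{1}{52} = \frac{y}{60} + \frac{87}{52} = \frac{87}{52} + \frac{y}{60}$)
$-12151 - E{\left(l{\left(-11,-3 \right)} \right)} = -12151 - \left(\frac{87}{52} + \frac{\frac{32}{15} \left(-11\right) \left(-3\right)}{60}\right) = -12151 - \left(\frac{87}{52} + \frac{1}{60} \cdot \frac{352}{5}\right) = -12151 - \left(\frac{87}{52} + \frac{88}{75}\right) = -12151 - \frac{11101}{3900} = - \frac{47400001}{3900}$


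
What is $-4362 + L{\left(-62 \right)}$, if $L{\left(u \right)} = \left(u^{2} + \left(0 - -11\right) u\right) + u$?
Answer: $-1262$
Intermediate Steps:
$L{\left(u \right)} = u^{2} + 12 u$ ($L{\left(u \right)} = \left(u^{2} + \left(0 + 11\right) u\right) + u = \left(u^{2} + 11 u\right) + u = u^{2} + 12 u$)
$-4362 + L{\left(-62 \right)} = -4362 - 62 \left(12 - 62\right) = -4362 - -3100 = -4362 + 3100 = -1262$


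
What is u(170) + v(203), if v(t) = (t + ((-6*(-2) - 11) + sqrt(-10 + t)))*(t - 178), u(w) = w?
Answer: 5270 + 25*sqrt(193) ≈ 5617.3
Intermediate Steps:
v(t) = (-178 + t)*(1 + t + sqrt(-10 + t)) (v(t) = (t + ((12 - 11) + sqrt(-10 + t)))*(-178 + t) = (t + (1 + sqrt(-10 + t)))*(-178 + t) = (1 + t + sqrt(-10 + t))*(-178 + t) = (-178 + t)*(1 + t + sqrt(-10 + t)))
u(170) + v(203) = 170 + (-178 + 203**2 - 178*sqrt(-10 + 203) - 177*203 + 203*sqrt(-10 + 203)) = 170 + (-178 + 41209 - 178*sqrt(193) - 35931 + 203*sqrt(193)) = 170 + (5100 + 25*sqrt(193)) = 5270 + 25*sqrt(193)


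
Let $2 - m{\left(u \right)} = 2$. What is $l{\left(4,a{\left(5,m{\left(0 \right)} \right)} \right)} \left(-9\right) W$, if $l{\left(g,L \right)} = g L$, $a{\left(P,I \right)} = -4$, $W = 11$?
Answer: $1584$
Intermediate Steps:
$m{\left(u \right)} = 0$ ($m{\left(u \right)} = 2 - 2 = 0$)
$l{\left(g,L \right)} = L g$
$l{\left(4,a{\left(5,m{\left(0 \right)} \right)} \right)} \left(-9\right) W = \left(-4\right) 4 \left(-9\right) 11 = \left(-16\right) \left(-9\right) 11 = 144 \cdot 11 = 1584$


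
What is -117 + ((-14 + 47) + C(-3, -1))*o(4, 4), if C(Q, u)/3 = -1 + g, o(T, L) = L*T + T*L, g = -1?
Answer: 747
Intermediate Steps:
o(T, L) = 2*L*T (o(T, L) = L*T + L*T = 2*L*T)
C(Q, u) = -6 (C(Q, u) = 3*(-1 - 1) = 3*(-2) = -6)
-117 + ((-14 + 47) + C(-3, -1))*o(4, 4) = -117 + ((-14 + 47) - 6)*(2*4*4) = -117 + (33 - 6)*32 = -117 + 27*32 = -117 + 864 = 747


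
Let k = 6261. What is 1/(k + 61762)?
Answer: 1/68023 ≈ 1.4701e-5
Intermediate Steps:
1/(k + 61762) = 1/(6261 + 61762) = 1/68023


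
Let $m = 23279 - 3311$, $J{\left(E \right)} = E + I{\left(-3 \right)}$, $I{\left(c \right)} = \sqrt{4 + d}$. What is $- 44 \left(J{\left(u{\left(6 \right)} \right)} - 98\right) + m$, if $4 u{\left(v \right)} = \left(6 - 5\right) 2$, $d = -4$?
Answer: $24258$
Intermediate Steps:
$I{\left(c \right)} = 0$ ($I{\left(c \right)} = \sqrt{4 - 4} = \sqrt{0} = 0$)
$u{\left(v \right)} = \frac{1}{2}$ ($u{\left(v \right)} = \frac{\left(6 - 5\right) 2}{4} = \frac{1 \cdot 2}{4} = \frac{1}{4} \cdot 2 = \frac{1}{2}$)
$J{\left(E \right)} = E$ ($J{\left(E \right)} = E + 0 = E$)
$m = 19968$
$- 44 \left(J{\left(u{\left(6 \right)} \right)} - 98\right) + m = - 44 \left(\frac{1}{2} - 98\right) + 19968 = \left(-44\right) \left(- \frac{195}{2}\right) + 19968 = 4290 + 19968 = 24258$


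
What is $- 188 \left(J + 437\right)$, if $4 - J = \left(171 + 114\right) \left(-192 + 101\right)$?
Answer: $-4958688$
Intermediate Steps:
$J = 25939$ ($J = 4 - \left(171 + 114\right) \left(-192 + 101\right) = 4 - 285 \left(-91\right) = 4 - -25935 = 4 + 25935 = 25939$)
$- 188 \left(J + 437\right) = - 188 \left(25939 + 437\right) = \left(-188\right) 26376 = -4958688$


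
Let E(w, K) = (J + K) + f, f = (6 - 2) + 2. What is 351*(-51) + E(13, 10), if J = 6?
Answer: -17879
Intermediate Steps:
f = 6 (f = 4 + 2 = 6)
E(w, K) = 12 + K (E(w, K) = (6 + K) + 6 = 12 + K)
351*(-51) + E(13, 10) = 351*(-51) + (12 + 10) = -17901 + 22 = -17879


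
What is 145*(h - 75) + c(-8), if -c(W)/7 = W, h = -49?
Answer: -17924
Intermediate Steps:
c(W) = -7*W
145*(h - 75) + c(-8) = 145*(-49 - 75) - 7*(-8) = 145*(-124) + 56 = -17980 + 56 = -17924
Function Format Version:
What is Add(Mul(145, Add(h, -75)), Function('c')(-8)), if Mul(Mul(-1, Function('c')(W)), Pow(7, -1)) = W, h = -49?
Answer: -17924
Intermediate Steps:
Function('c')(W) = Mul(-7, W)
Add(Mul(145, Add(h, -75)), Function('c')(-8)) = Add(Mul(145, Add(-49, -75)), Mul(-7, -8)) = Add(Mul(145, -124), 56) = Add(-17980, 56) = -17924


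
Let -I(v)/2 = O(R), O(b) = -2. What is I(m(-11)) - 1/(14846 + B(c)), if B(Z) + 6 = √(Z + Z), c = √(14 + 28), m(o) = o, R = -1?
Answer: 4 - 1/(14840 + 2^(¾)*21^(¼)) ≈ 3.9999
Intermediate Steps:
I(v) = 4 (I(v) = -2*(-2) = 4)
c = √42 ≈ 6.4807
B(Z) = -6 + √2*√Z (B(Z) = -6 + √(Z + Z) = -6 + √(2*Z) = -6 + √2*√Z)
I(m(-11)) - 1/(14846 + B(c)) = 4 - 1/(14846 + (-6 + √2*√(√42))) = 4 - 1/(14846 + (-6 + √2*42^(¼))) = 4 - 1/(14846 + (-6 + 2^(¾)*21^(¼))) = 4 - 1/(14840 + 2^(¾)*21^(¼))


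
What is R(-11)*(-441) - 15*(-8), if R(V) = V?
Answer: 4971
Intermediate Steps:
R(-11)*(-441) - 15*(-8) = -11*(-441) - 15*(-8) = 4851 + 120 = 4971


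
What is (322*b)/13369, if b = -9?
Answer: -2898/13369 ≈ -0.21677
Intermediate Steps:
(322*b)/13369 = (322*(-9))/13369 = -2898*1/13369 = -2898/13369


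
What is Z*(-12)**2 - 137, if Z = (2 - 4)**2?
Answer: 439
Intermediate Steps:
Z = 4 (Z = (-2)**2 = 4)
Z*(-12)**2 - 137 = 4*(-12)**2 - 137 = 4*144 - 137 = 576 - 137 = 439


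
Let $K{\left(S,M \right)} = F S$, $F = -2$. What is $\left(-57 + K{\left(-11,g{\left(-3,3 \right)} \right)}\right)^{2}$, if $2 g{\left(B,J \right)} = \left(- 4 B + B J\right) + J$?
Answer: $1225$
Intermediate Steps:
$g{\left(B,J \right)} = \frac{J}{2} - 2 B + \frac{B J}{2}$ ($g{\left(B,J \right)} = \frac{\left(- 4 B + B J\right) + J}{2} = \frac{J - 4 B + B J}{2} = \frac{J}{2} - 2 B + \frac{B J}{2}$)
$K{\left(S,M \right)} = - 2 S$
$\left(-57 + K{\left(-11,g{\left(-3,3 \right)} \right)}\right)^{2} = \left(-57 - -22\right)^{2} = \left(-57 + 22\right)^{2} = \left(-35\right)^{2} = 1225$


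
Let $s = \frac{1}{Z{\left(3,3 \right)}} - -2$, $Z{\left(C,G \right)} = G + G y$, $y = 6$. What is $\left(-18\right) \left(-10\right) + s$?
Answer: $\frac{3823}{21} \approx 182.05$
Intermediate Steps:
$Z{\left(C,G \right)} = 7 G$ ($Z{\left(C,G \right)} = G + G 6 = G + 6 G = 7 G$)
$s = \frac{43}{21}$ ($s = \frac{1}{7 \cdot 3} - -2 = \frac{1}{21} + 2 = \frac{43}{21} \approx 2.0476$)
$\left(-18\right) \left(-10\right) + s = \left(-18\right) \left(-10\right) + \frac{43}{21} = 180 + \frac{43}{21} = \frac{3823}{21}$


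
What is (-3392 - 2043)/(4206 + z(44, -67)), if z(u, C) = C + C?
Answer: -5435/4072 ≈ -1.3347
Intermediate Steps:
z(u, C) = 2*C
(-3392 - 2043)/(4206 + z(44, -67)) = (-3392 - 2043)/(4206 + 2*(-67)) = -5435/(4206 - 134) = -5435/4072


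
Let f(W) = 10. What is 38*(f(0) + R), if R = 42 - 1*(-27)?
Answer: 3002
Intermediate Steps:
R = 69 (R = 42 + 27 = 69)
38*(f(0) + R) = 38*(10 + 69) = 38*79 = 3002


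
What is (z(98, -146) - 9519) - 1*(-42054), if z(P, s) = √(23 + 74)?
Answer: 32535 + √97 ≈ 32545.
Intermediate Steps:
z(P, s) = √97
(z(98, -146) - 9519) - 1*(-42054) = (√97 - 9519) - 1*(-42054) = (-9519 + √97) + 42054 = 32535 + √97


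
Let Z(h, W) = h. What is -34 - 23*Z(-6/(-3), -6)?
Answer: -80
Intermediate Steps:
-34 - 23*Z(-6/(-3), -6) = -34 - (-138)/(-3) = -34 - (-138)*(-1)/3 = -34 - 23*2 = -34 - 46 = -80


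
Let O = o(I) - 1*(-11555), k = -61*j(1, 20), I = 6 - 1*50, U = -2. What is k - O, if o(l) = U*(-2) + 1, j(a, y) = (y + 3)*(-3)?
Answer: -7351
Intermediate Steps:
I = -44 (I = 6 - 50 = -44)
j(a, y) = -9 - 3*y (j(a, y) = (3 + y)*(-3) = -9 - 3*y)
o(l) = 5 (o(l) = -2*(-2) + 1 = 4 + 1 = 5)
k = 4209 (k = -61*(-9 - 3*20) = -61*(-9 - 60) = -61*(-69) = 4209)
O = 11560 (O = 5 - 1*(-11555) = 5 + 11555 = 11560)
k - O = 4209 - 1*11560 = 4209 - 11560 = -7351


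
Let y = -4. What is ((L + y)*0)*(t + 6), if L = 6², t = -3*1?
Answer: 0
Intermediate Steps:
t = -3
L = 36
((L + y)*0)*(t + 6) = ((36 - 4)*0)*(-3 + 6) = (32*0)*3 = 0*3 = 0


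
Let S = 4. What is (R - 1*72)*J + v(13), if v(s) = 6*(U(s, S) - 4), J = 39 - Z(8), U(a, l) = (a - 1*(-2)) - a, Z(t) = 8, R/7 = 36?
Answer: 5568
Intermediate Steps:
R = 252 (R = 7*36 = 252)
U(a, l) = 2 (U(a, l) = (a + 2) - a = (2 + a) - a = 2)
J = 31 (J = 39 - 1*8 = 39 - 8 = 31)
v(s) = -12 (v(s) = 6*(2 - 4) = 6*(-2) = -12)
(R - 1*72)*J + v(13) = (252 - 1*72)*31 - 12 = (252 - 72)*31 - 12 = 180*31 - 12 = 5580 - 12 = 5568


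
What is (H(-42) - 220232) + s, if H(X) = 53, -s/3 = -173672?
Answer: 300837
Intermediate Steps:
s = 521016 (s = -3*(-173672) = 521016)
(H(-42) - 220232) + s = (53 - 220232) + 521016 = -220179 + 521016 = 300837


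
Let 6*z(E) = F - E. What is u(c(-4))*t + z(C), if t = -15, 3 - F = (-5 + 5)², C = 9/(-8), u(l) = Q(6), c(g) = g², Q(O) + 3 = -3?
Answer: 1451/16 ≈ 90.688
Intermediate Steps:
Q(O) = -6 (Q(O) = -3 - 3 = -6)
u(l) = -6
C = -9/8 (C = 9*(-⅛) = -9/8 ≈ -1.1250)
F = 3 (F = 3 - (-5 + 5)² = 3 - 1*0² = 3 - 1*0 = 3 + 0 = 3)
z(E) = ½ - E/6 (z(E) = (3 - E)/6 = ½ - E/6)
u(c(-4))*t + z(C) = -6*(-15) + (½ - ⅙*(-9/8)) = 90 + (½ + 3/16) = 90 + 11/16 = 1451/16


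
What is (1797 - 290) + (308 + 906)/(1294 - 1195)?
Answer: 150407/99 ≈ 1519.3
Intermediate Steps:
(1797 - 290) + (308 + 906)/(1294 - 1195) = 1507 + 1214/99 = 150407/99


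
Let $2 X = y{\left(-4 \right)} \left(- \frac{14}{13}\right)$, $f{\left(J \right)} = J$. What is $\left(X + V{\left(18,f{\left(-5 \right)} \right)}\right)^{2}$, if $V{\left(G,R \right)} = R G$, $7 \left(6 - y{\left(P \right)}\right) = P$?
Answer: $\frac{1478656}{169} \approx 8749.4$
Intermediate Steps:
$y{\left(P \right)} = 6 - \frac{P}{7}$
$V{\left(G,R \right)} = G R$
$X = - \frac{46}{13}$ ($X = \frac{\left(6 - - \frac{4}{7}\right) \left(- \frac{14}{13}\right)}{2} = \frac{\left(6 + \frac{4}{7}\right) \left(\left(-14\right) \frac{1}{13}\right)}{2} = \frac{\frac{46}{7} \left(- \frac{14}{13}\right)}{2} = \frac{1}{2} \left(- \frac{92}{13}\right) = - \frac{46}{13} \approx -3.5385$)
$\left(X + V{\left(18,f{\left(-5 \right)} \right)}\right)^{2} = \left(- \frac{46}{13} + 18 \left(-5\right)\right)^{2} = \left(- \frac{46}{13} - 90\right)^{2} = \left(- \frac{1216}{13}\right)^{2} = \frac{1478656}{169}$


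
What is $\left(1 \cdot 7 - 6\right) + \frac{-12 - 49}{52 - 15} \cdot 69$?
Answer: $- \frac{4172}{37} \approx -112.76$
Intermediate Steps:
$\left(1 \cdot 7 - 6\right) + \frac{-12 - 49}{52 - 15} \cdot 69 = \left(7 - 6\right) + - \frac{61}{37} \cdot 69 = 1 + \left(-61\right) \frac{1}{37} \cdot 69 = 1 - \frac{4209}{37} = - \frac{4172}{37}$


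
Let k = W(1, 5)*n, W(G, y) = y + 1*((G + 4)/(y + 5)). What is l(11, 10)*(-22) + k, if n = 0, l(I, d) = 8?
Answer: -176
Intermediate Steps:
W(G, y) = y + (4 + G)/(5 + y) (W(G, y) = y + 1*((4 + G)/(5 + y)) = y + (4 + G)/(5 + y))
k = 0 (k = ((4 + 1 + 5² + 5*5)/(5 + 5))*0 = ((4 + 1 + 25 + 25)/10)*0 = ((⅒)*55)*0 = (11/2)*0 = 0)
l(11, 10)*(-22) + k = 8*(-22) + 0 = -176 + 0 = -176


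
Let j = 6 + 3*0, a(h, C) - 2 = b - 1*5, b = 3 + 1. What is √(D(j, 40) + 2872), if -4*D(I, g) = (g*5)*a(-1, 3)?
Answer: √2822 ≈ 53.122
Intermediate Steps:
b = 4
a(h, C) = 1 (a(h, C) = 2 + (4 - 1*5) = 2 + (4 - 5) = 2 - 1 = 1)
j = 6 (j = 6 + 0 = 6)
D(I, g) = -5*g/4 (D(I, g) = -g*5/4 = -5*g/4)
√(D(j, 40) + 2872) = √(-5/4*40 + 2872) = √(-50 + 2872) = √2822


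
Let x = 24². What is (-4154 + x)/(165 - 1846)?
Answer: 3578/1681 ≈ 2.1285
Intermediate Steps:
x = 576
(-4154 + x)/(165 - 1846) = (-4154 + 576)/(165 - 1846) = -3578/(-1681) = -3578*(-1/1681) = 3578/1681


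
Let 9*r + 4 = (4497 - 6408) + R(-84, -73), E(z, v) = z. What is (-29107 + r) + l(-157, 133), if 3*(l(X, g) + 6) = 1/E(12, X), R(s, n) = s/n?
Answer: -25689245/876 ≈ -29326.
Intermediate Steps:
r = -139711/657 (r = -4/9 + ((4497 - 6408) - 84/(-73))/9 = -4/9 + (-1911 - 84*(-1/73))/9 = -4/9 + (-1911 + 84/73)/9 = -4/9 + (1/9)*(-139419/73) = -4/9 - 15491/73 = -139711/657 ≈ -212.65)
l(X, g) = -215/36 (l(X, g) = -6 + (1/3)/12 = -6 + (1/3)*(1/12) = -6 + 1/36 = -215/36)
(-29107 + r) + l(-157, 133) = (-29107 - 139711/657) - 215/36 = -19263010/657 - 215/36 = -25689245/876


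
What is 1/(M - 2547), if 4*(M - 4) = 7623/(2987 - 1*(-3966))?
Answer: -27812/70718293 ≈ -0.00039328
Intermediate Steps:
M = 118871/27812 (M = 4 + (7623/(2987 - 1*(-3966)))/4 = 4 + (7623/(2987 + 3966))/4 = 4 + (7623/6953)/4 = 4 + (7623*(1/6953))/4 = 4 + (1/4)*(7623/6953) = 4 + 7623/27812 = 118871/27812 ≈ 4.2741)
1/(M - 2547) = 1/(118871/27812 - 2547) = 1/(-70718293/27812) = -27812/70718293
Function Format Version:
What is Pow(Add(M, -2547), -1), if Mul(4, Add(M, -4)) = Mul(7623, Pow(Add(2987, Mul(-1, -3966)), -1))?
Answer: Rational(-27812, 70718293) ≈ -0.00039328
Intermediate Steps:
M = Rational(118871, 27812) (M = Add(4, Mul(Rational(1, 4), Mul(7623, Pow(Add(2987, Mul(-1, -3966)), -1)))) = Add(4, Mul(Rational(1, 4), Mul(7623, Pow(Add(2987, 3966), -1)))) = Add(4, Mul(Rational(1, 4), Mul(7623, Pow(6953, -1)))) = Add(4, Mul(Rational(1, 4), Mul(7623, Rational(1, 6953)))) = Add(4, Mul(Rational(1, 4), Rational(7623, 6953))) = Add(4, Rational(7623, 27812)) = Rational(118871, 27812) ≈ 4.2741)
Pow(Add(M, -2547), -1) = Pow(Add(Rational(118871, 27812), -2547), -1) = Pow(Rational(-70718293, 27812), -1) = Rational(-27812, 70718293)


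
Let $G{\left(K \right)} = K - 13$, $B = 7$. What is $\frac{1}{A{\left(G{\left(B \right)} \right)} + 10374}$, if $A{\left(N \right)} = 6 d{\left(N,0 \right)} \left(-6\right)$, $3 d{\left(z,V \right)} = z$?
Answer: $\frac{1}{10446} \approx 9.573 \cdot 10^{-5}$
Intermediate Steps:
$d{\left(z,V \right)} = \frac{z}{3}$
$G{\left(K \right)} = -13 + K$
$A{\left(N \right)} = - 12 N$ ($A{\left(N \right)} = 6 \frac{N}{3} \left(-6\right) = 2 N \left(-6\right) = - 12 N$)
$\frac{1}{A{\left(G{\left(B \right)} \right)} + 10374} = \frac{1}{- 12 \left(-13 + 7\right) + 10374} = \frac{1}{\left(-12\right) \left(-6\right) + 10374} = \frac{1}{72 + 10374} = \frac{1}{10446}$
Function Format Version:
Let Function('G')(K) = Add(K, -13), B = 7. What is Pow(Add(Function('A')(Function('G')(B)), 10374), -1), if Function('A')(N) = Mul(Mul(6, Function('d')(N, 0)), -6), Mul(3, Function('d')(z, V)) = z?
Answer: Rational(1, 10446) ≈ 9.5730e-5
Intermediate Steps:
Function('d')(z, V) = Mul(Rational(1, 3), z)
Function('G')(K) = Add(-13, K)
Function('A')(N) = Mul(-12, N) (Function('A')(N) = Mul(Mul(6, Mul(Rational(1, 3), N)), -6) = Mul(Mul(2, N), -6) = Mul(-12, N))
Pow(Add(Function('A')(Function('G')(B)), 10374), -1) = Pow(Add(Mul(-12, Add(-13, 7)), 10374), -1) = Pow(Add(Mul(-12, -6), 10374), -1) = Pow(Add(72, 10374), -1) = Pow(10446, -1) = Rational(1, 10446)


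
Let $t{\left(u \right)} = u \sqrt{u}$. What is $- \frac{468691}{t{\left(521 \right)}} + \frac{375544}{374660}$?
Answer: $\frac{7222}{7205} - \frac{468691 \sqrt{521}}{271441} \approx -38.41$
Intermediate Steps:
$t{\left(u \right)} = u^{\frac{3}{2}}$
$- \frac{468691}{t{\left(521 \right)}} + \frac{375544}{374660} = - \frac{468691}{521^{\frac{3}{2}}} + \frac{375544}{374660} = - \frac{468691}{521 \sqrt{521}} + 375544 \cdot \frac{1}{374660} = - 468691 \frac{\sqrt{521}}{271441} + \frac{7222}{7205} = - \frac{468691 \sqrt{521}}{271441} + \frac{7222}{7205} = \frac{7222}{7205} - \frac{468691 \sqrt{521}}{271441}$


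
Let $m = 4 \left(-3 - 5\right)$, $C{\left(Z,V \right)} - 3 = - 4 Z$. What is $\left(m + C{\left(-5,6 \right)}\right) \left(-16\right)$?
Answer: $144$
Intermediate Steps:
$C{\left(Z,V \right)} = 3 - 4 Z$
$m = -32$ ($m = 4 \left(-8\right) = -32$)
$\left(m + C{\left(-5,6 \right)}\right) \left(-16\right) = \left(-32 + \left(3 - -20\right)\right) \left(-16\right) = \left(-32 + \left(3 + 20\right)\right) \left(-16\right) = \left(-32 + 23\right) \left(-16\right) = \left(-9\right) \left(-16\right) = 144$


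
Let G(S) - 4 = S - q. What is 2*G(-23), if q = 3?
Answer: -44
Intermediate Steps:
G(S) = 1 + S (G(S) = 4 + (S - 1*3) = 4 + (S - 3) = 4 + (-3 + S) = 1 + S)
2*G(-23) = 2*(1 - 23) = 2*(-22) = -44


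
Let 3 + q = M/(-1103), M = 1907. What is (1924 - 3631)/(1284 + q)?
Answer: -1882821/1411036 ≈ -1.3344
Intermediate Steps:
q = -5216/1103 (q = -3 + 1907/(-1103) = -3 + 1907*(-1/1103) = -3 - 1907/1103 = -5216/1103 ≈ -4.7289)
(1924 - 3631)/(1284 + q) = (1924 - 3631)/(1284 - 5216/1103) = -1707/1411036/1103 = -1707*1103/1411036 = -1882821/1411036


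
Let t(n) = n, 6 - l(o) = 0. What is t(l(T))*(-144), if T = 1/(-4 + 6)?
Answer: -864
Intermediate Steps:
T = 1/2 ≈ 0.50000
l(o) = 6 (l(o) = 6 - 1*0 = 6 + 0 = 6)
t(l(T))*(-144) = 6*(-144) = -864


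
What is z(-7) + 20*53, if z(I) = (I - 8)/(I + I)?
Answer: 14855/14 ≈ 1061.1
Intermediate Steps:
z(I) = (-8 + I)/(2*I) (z(I) = (-8 + I)/((2*I)) = (-8 + I)*(1/(2*I)) = (-8 + I)/(2*I))
z(-7) + 20*53 = (1/2)*(-8 - 7)/(-7) + 20*53 = (1/2)*(-1/7)*(-15) + 1060 = 15/14 + 1060 = 14855/14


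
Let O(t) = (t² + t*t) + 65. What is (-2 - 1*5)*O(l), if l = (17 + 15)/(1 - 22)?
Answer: -30713/63 ≈ -487.51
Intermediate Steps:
l = -32/21 (l = 32/(-21) = 32*(-1/21) = -32/21 ≈ -1.5238)
O(t) = 65 + 2*t² (O(t) = (t² + t²) + 65 = 2*t² + 65 = 65 + 2*t²)
(-2 - 1*5)*O(l) = (-2 - 1*5)*(65 + 2*(-32/21)²) = (-2 - 5)*(65 + 2*(1024/441)) = -7*(65 + 2048/441) = -7*30713/441 = -30713/63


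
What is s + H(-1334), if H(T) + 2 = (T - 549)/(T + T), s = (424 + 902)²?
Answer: 4691076915/2668 ≈ 1.7583e+6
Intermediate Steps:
s = 1758276 (s = 1326² = 1758276)
H(T) = -2 + (-549 + T)/(2*T) (H(T) = -2 + (T - 549)/(T + T) = -2 + (-549 + T)/((2*T)) = -2 + (-549 + T)*(1/(2*T)) = -2 + (-549 + T)/(2*T))
s + H(-1334) = 1758276 + (3/2)*(-183 - 1*(-1334))/(-1334) = 1758276 + (3/2)*(-1/1334)*(-183 + 1334) = 1758276 + (3/2)*(-1/1334)*1151 = 1758276 - 3453/2668 = 4691076915/2668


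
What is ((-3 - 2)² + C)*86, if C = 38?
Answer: 5418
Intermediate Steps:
((-3 - 2)² + C)*86 = ((-3 - 2)² + 38)*86 = ((-5)² + 38)*86 = (25 + 38)*86 = 63*86 = 5418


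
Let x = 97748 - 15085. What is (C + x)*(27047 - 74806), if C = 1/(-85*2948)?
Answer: -989265337488101/250580 ≈ -3.9479e+9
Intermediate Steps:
x = 82663
C = -1/250580 (C = 1/(-250580) = -1/250580 ≈ -3.9907e-6)
(C + x)*(27047 - 74806) = (-1/250580 + 82663)*(27047 - 74806) = (20713694539/250580)*(-47759) = -989265337488101/250580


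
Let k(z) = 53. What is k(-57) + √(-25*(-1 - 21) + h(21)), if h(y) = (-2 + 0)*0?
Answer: 53 + 5*√22 ≈ 76.452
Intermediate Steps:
h(y) = 0 (h(y) = -2*0 = 0)
k(-57) + √(-25*(-1 - 21) + h(21)) = 53 + √(-25*(-1 - 21) + 0) = 53 + √(-25*(-22) + 0) = 53 + √(550 + 0) = 53 + √550 = 53 + 5*√22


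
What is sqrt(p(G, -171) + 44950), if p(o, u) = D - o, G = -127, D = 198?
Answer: 5*sqrt(1811) ≈ 212.78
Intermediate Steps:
p(o, u) = 198 - o
sqrt(p(G, -171) + 44950) = sqrt((198 - 1*(-127)) + 44950) = sqrt((198 + 127) + 44950) = sqrt(325 + 44950) = sqrt(45275) = 5*sqrt(1811)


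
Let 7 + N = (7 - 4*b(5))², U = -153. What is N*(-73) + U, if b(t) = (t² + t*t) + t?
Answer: -3311579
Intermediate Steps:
b(t) = t + 2*t² (b(t) = (t² + t²) + t = 2*t² + t = t + 2*t²)
N = 45362 (N = -7 + (7 - 20*(1 + 2*5))² = -7 + (7 - 20*(1 + 10))² = -7 + (7 - 20*11)² = -7 + (7 - 4*55)² = -7 + (7 - 220)² = -7 + (-213)² = -7 + 45369 = 45362)
N*(-73) + U = 45362*(-73) - 153 = -3311426 - 153 = -3311579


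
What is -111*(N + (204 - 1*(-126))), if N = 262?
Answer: -65712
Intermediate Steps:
-111*(N + (204 - 1*(-126))) = -111*(262 + (204 - 1*(-126))) = -111*(262 + (204 + 126)) = -111*(262 + 330) = -111*592 = -65712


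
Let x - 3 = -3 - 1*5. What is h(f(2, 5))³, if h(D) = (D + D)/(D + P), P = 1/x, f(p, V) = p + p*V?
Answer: 1728000/205379 ≈ 8.4137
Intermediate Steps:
f(p, V) = p + V*p
x = -5 (x = 3 + (-3 - 1*5) = 3 + (-3 - 5) = 3 - 8 = -5)
P = -⅕ (P = 1/(-5) = -⅕ ≈ -0.20000)
h(D) = 2*D/(-⅕ + D) (h(D) = (D + D)/(D - ⅕) = (2*D)/(-⅕ + D) = 2*D/(-⅕ + D))
h(f(2, 5))³ = (10*(2*(1 + 5))/(-1 + 5*(2*(1 + 5))))³ = (10*(2*6)/(-1 + 5*(2*6)))³ = (10*12/(-1 + 5*12))³ = (10*12/(-1 + 60))³ = (10*12/59)³ = (10*12*(1/59))³ = (120/59)³ = 1728000/205379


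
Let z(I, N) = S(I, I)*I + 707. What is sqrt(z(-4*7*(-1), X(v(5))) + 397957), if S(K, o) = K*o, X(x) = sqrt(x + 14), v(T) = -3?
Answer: 14*sqrt(2146) ≈ 648.55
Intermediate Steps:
X(x) = sqrt(14 + x)
z(I, N) = 707 + I**3 (z(I, N) = (I*I)*I + 707 = I**2*I + 707 = I**3 + 707 = 707 + I**3)
sqrt(z(-4*7*(-1), X(v(5))) + 397957) = sqrt((707 + (-4*7*(-1))**3) + 397957) = sqrt((707 + (-28*(-1))**3) + 397957) = sqrt((707 + 28**3) + 397957) = sqrt((707 + 21952) + 397957) = sqrt(22659 + 397957) = sqrt(420616) = 14*sqrt(2146)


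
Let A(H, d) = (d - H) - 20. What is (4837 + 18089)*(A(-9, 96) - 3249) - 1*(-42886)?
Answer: -72494978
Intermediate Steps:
A(H, d) = -20 + d - H
(4837 + 18089)*(A(-9, 96) - 3249) - 1*(-42886) = (4837 + 18089)*((-20 + 96 - 1*(-9)) - 3249) - 1*(-42886) = 22926*((-20 + 96 + 9) - 3249) + 42886 = 22926*(85 - 3249) + 42886 = 22926*(-3164) + 42886 = -72537864 + 42886 = -72494978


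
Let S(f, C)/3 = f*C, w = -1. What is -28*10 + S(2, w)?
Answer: -286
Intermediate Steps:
S(f, C) = 3*C*f (S(f, C) = 3*(f*C) = 3*(C*f) = 3*C*f)
-28*10 + S(2, w) = -28*10 + 3*(-1)*2 = -280 - 6 = -286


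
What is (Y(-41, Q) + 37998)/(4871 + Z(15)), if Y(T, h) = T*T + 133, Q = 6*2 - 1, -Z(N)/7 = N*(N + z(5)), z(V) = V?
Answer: 39812/2771 ≈ 14.367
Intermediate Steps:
Z(N) = -7*N*(5 + N) (Z(N) = -7*N*(N + 5) = -7*N*(5 + N))
Q = 11 (Q = 12 - 1 = 11)
Y(T, h) = 133 + T² (Y(T, h) = T² + 133 = 133 + T²)
(Y(-41, Q) + 37998)/(4871 + Z(15)) = ((133 + (-41)²) + 37998)/(4871 - 7*15*(5 + 15)) = ((133 + 1681) + 37998)/(4871 - 7*15*20) = (1814 + 37998)/(4871 - 2100) = 39812/2771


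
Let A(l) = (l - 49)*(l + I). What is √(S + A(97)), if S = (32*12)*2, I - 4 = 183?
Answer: 120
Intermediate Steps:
I = 187 (I = 4 + 183 = 187)
A(l) = (-49 + l)*(187 + l) (A(l) = (l - 49)*(l + 187) = (-49 + l)*(187 + l))
S = 768 (S = 384*2 = 768)
√(S + A(97)) = √(768 + (-9163 + 97² + 138*97)) = √(768 + (-9163 + 9409 + 13386)) = √(768 + 13632) = √14400 = 120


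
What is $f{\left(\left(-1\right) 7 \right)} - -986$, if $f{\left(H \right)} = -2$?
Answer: $984$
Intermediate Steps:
$f{\left(\left(-1\right) 7 \right)} - -986 = -2 - -986 = -2 + 986 = 984$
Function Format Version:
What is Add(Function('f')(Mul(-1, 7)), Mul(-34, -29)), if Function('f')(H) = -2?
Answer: 984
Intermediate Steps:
Add(Function('f')(Mul(-1, 7)), Mul(-34, -29)) = Add(-2, Mul(-34, -29)) = Add(-2, 986) = 984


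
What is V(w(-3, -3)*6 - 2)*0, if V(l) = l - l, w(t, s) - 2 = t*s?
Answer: 0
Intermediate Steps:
w(t, s) = 2 + s*t (w(t, s) = 2 + t*s = 2 + s*t)
V(l) = 0
V(w(-3, -3)*6 - 2)*0 = 0*0 = 0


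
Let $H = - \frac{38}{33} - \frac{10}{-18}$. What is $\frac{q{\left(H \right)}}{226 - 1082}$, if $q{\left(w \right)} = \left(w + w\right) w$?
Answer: $- \frac{3481}{4194828} \approx -0.00082983$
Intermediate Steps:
$H = - \frac{59}{99}$ ($H = \left(-38\right) \frac{1}{33} - - \frac{5}{9} = - \frac{38}{33} + \frac{5}{9} = - \frac{59}{99} \approx -0.59596$)
$q{\left(w \right)} = 2 w^{2}$ ($q{\left(w \right)} = 2 w w = 2 w^{2}$)
$\frac{q{\left(H \right)}}{226 - 1082} = \frac{2 \left(- \frac{59}{99}\right)^{2}}{226 - 1082} = \frac{2 \cdot \frac{3481}{9801}}{-856} = \frac{6962}{9801} \left(- \frac{1}{856}\right) = - \frac{3481}{4194828}$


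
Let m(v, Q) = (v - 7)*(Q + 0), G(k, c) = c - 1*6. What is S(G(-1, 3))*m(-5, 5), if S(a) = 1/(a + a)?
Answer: 10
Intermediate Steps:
G(k, c) = -6 + c (G(k, c) = c - 6 = -6 + c)
m(v, Q) = Q*(-7 + v) (m(v, Q) = (-7 + v)*Q = Q*(-7 + v))
S(a) = 1/(2*a)
S(G(-1, 3))*m(-5, 5) = (1/(2*(-6 + 3)))*(5*(-7 - 5)) = ((½)/(-3))*(5*(-12)) = ((½)*(-⅓))*(-60) = -⅙*(-60) = 10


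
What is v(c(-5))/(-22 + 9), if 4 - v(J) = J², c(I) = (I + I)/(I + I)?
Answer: -3/13 ≈ -0.23077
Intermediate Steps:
c(I) = 1 (c(I) = (2*I)/((2*I)) = (2*I)*(1/(2*I)) = 1)
v(J) = 4 - J²
v(c(-5))/(-22 + 9) = (4 - 1*1²)/(-22 + 9) = (4 - 1*1)/(-13) = (4 - 1)*(-1/13) = 3*(-1/13) = -3/13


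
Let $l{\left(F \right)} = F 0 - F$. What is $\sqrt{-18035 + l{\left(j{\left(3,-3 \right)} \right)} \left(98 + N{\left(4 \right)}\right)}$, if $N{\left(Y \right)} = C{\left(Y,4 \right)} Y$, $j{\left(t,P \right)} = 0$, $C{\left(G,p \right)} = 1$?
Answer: $i \sqrt{18035} \approx 134.29 i$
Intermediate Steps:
$N{\left(Y \right)} = Y$ ($N{\left(Y \right)} = 1 Y = Y$)
$l{\left(F \right)} = - F$ ($l{\left(F \right)} = 0 - F = - F$)
$\sqrt{-18035 + l{\left(j{\left(3,-3 \right)} \right)} \left(98 + N{\left(4 \right)}\right)} = \sqrt{-18035 + \left(-1\right) 0 \left(98 + 4\right)} = \sqrt{-18035 + 0 \cdot 102} = \sqrt{-18035 + 0} = \sqrt{-18035} = i \sqrt{18035}$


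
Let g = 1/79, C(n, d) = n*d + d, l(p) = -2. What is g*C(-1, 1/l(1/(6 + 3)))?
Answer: 0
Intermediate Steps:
C(n, d) = d + d*n (C(n, d) = d*n + d = d + d*n)
g = 1/79 ≈ 0.012658
g*C(-1, 1/l(1/(6 + 3))) = ((1 - 1)/(-2))/79 = (-½*0)/79 = (1/79)*0 = 0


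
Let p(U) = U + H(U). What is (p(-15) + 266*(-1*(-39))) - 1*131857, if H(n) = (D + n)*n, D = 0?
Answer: -121273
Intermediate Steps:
H(n) = n² (H(n) = (0 + n)*n = n*n = n²)
p(U) = U + U²
(p(-15) + 266*(-1*(-39))) - 1*131857 = (-15*(1 - 15) + 266*(-1*(-39))) - 1*131857 = (-15*(-14) + 266*39) - 131857 = (210 + 10374) - 131857 = 10584 - 131857 = -121273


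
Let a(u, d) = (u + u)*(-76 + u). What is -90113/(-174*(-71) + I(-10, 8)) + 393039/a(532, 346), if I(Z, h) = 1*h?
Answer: -925300897/142805824 ≈ -6.4794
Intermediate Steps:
I(Z, h) = h
a(u, d) = 2*u*(-76 + u) (a(u, d) = (2*u)*(-76 + u) = 2*u*(-76 + u))
-90113/(-174*(-71) + I(-10, 8)) + 393039/a(532, 346) = -90113/(-174*(-71) + 8) + 393039/((2*532*(-76 + 532))) = -90113/(12354 + 8) + 393039/((2*532*456)) = -90113/12362 + 393039/485184 = -90113*1/12362 + 393039*(1/485184) = -90113/12362 + 131013/161728 = -925300897/142805824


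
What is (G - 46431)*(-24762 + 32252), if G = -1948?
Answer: -362358710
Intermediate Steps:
(G - 46431)*(-24762 + 32252) = (-1948 - 46431)*(-24762 + 32252) = -48379*7490 = -362358710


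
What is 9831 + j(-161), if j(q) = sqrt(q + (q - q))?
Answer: 9831 + I*sqrt(161) ≈ 9831.0 + 12.689*I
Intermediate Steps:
j(q) = sqrt(q) (j(q) = sqrt(q + 0) = sqrt(q))
9831 + j(-161) = 9831 + sqrt(-161) = 9831 + I*sqrt(161)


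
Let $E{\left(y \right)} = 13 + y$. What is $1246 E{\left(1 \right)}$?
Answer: $17444$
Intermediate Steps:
$1246 E{\left(1 \right)} = 1246 \left(13 + 1\right) = 1246 \cdot 14 = 17444$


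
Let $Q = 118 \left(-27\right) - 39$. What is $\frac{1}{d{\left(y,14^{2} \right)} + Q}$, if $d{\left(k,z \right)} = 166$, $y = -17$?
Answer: $- \frac{1}{3059} \approx -0.0003269$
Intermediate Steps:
$Q = -3225$ ($Q = -3186 - 39 = -3225$)
$\frac{1}{d{\left(y,14^{2} \right)} + Q} = \frac{1}{166 - 3225} = \frac{1}{-3059} = - \frac{1}{3059}$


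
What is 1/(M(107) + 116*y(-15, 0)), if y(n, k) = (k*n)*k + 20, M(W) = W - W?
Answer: 1/2320 ≈ 0.00043103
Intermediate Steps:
M(W) = 0
y(n, k) = 20 + n*k² (y(n, k) = n*k² + 20 = 20 + n*k²)
1/(M(107) + 116*y(-15, 0)) = 1/(0 + 116*(20 - 15*0²)) = 1/(0 + 116*(20 - 15*0)) = 1/(0 + 116*(20 + 0)) = 1/(0 + 116*20) = 1/(0 + 2320) = 1/2320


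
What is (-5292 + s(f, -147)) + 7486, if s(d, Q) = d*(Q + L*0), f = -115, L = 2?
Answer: 19099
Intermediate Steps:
s(d, Q) = Q*d (s(d, Q) = d*(Q + 2*0) = d*(Q + 0) = d*Q = Q*d)
(-5292 + s(f, -147)) + 7486 = (-5292 - 147*(-115)) + 7486 = (-5292 + 16905) + 7486 = 11613 + 7486 = 19099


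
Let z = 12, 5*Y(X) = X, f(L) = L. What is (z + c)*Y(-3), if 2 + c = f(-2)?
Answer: -24/5 ≈ -4.8000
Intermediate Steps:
Y(X) = X/5
c = -4 (c = -2 - 2 = -4)
(z + c)*Y(-3) = (12 - 4)*((⅕)*(-3)) = 8*(-⅗) = -24/5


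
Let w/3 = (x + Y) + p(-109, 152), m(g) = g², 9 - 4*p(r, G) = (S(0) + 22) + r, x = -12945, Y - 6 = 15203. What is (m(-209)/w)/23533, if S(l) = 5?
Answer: 174724/645769053 ≈ 0.00027057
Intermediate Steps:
Y = 15209 (Y = 6 + 15203 = 15209)
p(r, G) = -9/2 - r/4 (p(r, G) = 9/4 - ((5 + 22) + r)/4 = 9/4 - (27 + r)/4 = 9/4 + (-27/4 - r/4) = -9/2 - r/4)
w = 27441/4 (w = 3*((-12945 + 15209) + (-9/2 - ¼*(-109))) = 3*(2264 + (-9/2 + 109/4)) = 3*(2264 + 91/4) = 3*(9147/4) = 27441/4 ≈ 6860.3)
(m(-209)/w)/23533 = ((-209)²/(27441/4))/23533 = (43681*(4/27441))*(1/23533) = (174724/27441)*(1/23533) = 174724/645769053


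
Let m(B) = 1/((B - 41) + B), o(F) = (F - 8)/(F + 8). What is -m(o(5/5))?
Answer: 9/383 ≈ 0.023499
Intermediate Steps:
o(F) = (-8 + F)/(8 + F)
m(B) = 1/(-41 + 2*B) (m(B) = 1/((-41 + B) + B) = 1/(-41 + 2*B))
-m(o(5/5)) = -1/(-41 + 2*((-8 + 5/5)/(8 + 5/5))) = -1/(-41 + 2*((-8 + 5*(⅕))/(8 + 5*(⅕)))) = -1/(-41 + 2*((-8 + 1)/(8 + 1))) = -1/(-41 + 2*(-7/9)) = -1/(-41 - 14/9) = -1/(-383/9) = -1*(-9/383) = 9/383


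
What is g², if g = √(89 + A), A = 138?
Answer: 227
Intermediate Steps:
g = √227 (g = √(89 + 138) = √227 ≈ 15.067)
g² = (√227)² = 227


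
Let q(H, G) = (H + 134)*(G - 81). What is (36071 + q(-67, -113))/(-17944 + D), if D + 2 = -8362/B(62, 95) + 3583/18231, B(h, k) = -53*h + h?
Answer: -678077907156/527321724305 ≈ -1.2859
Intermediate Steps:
B(h, k) = -52*h
q(H, G) = (-81 + G)*(134 + H) (q(H, G) = (134 + H)*(-81 + G) = (-81 + G)*(134 + H))
D = 23222863/29388372 (D = -2 + (-8362/((-52*62)) + 3583/18231) = -2 + (-8362/(-3224) + 3583*(1/18231)) = -2 + (-8362*(-1/3224) + 3583/18231) = -2 + (4181/1612 + 3583/18231) = -2 + 81999607/29388372 = 23222863/29388372 ≈ 0.79021)
(36071 + q(-67, -113))/(-17944 + D) = (36071 + (-10854 - 81*(-67) + 134*(-113) - 113*(-67)))/(-17944 + 23222863/29388372) = (36071 + (-10854 + 5427 - 15142 + 7571))/(-527321724305/29388372) = (36071 - 12998)*(-29388372/527321724305) = 23073*(-29388372/527321724305) = -678077907156/527321724305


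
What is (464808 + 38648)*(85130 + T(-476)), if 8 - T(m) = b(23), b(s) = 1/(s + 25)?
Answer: 128589679318/3 ≈ 4.2863e+10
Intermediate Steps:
b(s) = 1/(25 + s)
T(m) = 383/48 (T(m) = 8 - 1/(25 + 23) = 8 - 1/48 = 383/48)
(464808 + 38648)*(85130 + T(-476)) = (464808 + 38648)*(85130 + 383/48) = 503456*(4086623/48) = 128589679318/3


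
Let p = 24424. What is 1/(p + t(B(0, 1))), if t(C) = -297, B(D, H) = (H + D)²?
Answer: 1/24127 ≈ 4.1447e-5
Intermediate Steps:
B(D, H) = (D + H)²
1/(p + t(B(0, 1))) = 1/(24424 - 297) = 1/24127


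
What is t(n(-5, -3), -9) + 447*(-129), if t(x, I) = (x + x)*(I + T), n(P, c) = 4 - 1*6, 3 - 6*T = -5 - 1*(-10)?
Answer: -172877/3 ≈ -57626.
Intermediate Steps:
T = -⅓ (T = ½ - (-5 - 1*(-10))/6 = ½ - (-5 + 10)/6 = ½ - ⅙*5 = ½ - ⅚ = -⅓ ≈ -0.33333)
n(P, c) = -2 (n(P, c) = 4 - 6 = -2)
t(x, I) = 2*x*(-⅓ + I) (t(x, I) = (x + x)*(I - ⅓) = (2*x)*(-⅓ + I) = 2*x*(-⅓ + I))
t(n(-5, -3), -9) + 447*(-129) = (⅔)*(-2)*(-1 + 3*(-9)) + 447*(-129) = (⅔)*(-2)*(-1 - 27) - 57663 = (⅔)*(-2)*(-28) - 57663 = 112/3 - 57663 = -172877/3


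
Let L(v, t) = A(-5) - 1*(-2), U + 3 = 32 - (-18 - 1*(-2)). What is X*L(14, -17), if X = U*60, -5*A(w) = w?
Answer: 8100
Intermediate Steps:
U = 45 (U = -3 + (32 - (-18 - 1*(-2))) = -3 + (32 - (-18 + 2)) = -3 + (32 - 1*(-16)) = -3 + (32 + 16) = -3 + 48 = 45)
A(w) = -w/5
L(v, t) = 3 (L(v, t) = -⅕*(-5) - 1*(-2) = 1 + 2 = 3)
X = 2700 (X = 45*60 = 2700)
X*L(14, -17) = 2700*3 = 8100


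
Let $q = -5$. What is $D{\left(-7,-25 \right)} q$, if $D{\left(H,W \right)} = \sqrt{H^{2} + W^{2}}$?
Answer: $- 5 \sqrt{674} \approx -129.81$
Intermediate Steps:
$D{\left(-7,-25 \right)} q = \sqrt{\left(-7\right)^{2} + \left(-25\right)^{2}} \left(-5\right) = \sqrt{49 + 625} \left(-5\right) = \sqrt{674} \left(-5\right) = - 5 \sqrt{674}$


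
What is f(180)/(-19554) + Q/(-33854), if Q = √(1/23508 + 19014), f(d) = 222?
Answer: -37/3259 - √291878666789/132639972 ≈ -0.015426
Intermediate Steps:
Q = √291878666789/3918 (Q = √(1/23508 + 19014) = √(446981113/23508) = √291878666789/3918 ≈ 137.89)
f(180)/(-19554) + Q/(-33854) = 222/(-19554) + (√291878666789/3918)/(-33854) = 222*(-1/19554) + (√291878666789/3918)*(-1/33854) = -37/3259 - √291878666789/132639972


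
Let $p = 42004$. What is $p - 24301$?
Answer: $17703$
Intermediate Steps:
$p - 24301 = 42004 - 24301 = 17703$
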